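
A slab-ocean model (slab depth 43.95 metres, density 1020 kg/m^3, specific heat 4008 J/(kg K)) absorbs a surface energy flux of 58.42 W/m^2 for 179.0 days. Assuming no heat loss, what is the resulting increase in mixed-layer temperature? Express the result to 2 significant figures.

5.0 K

Areal heat capacity C = ρ c_p D = 1020 × 4008 × 43.95 = 1.80×10^8 J/(m^2 K).
Net heat input Q = F Δt = 58.42 × (179.0 days × 86400 s/day) = 9.04×10^8 J/m².
ΔT = Q / C = 9.04×10^8 / 1.80×10^8 = 5.03 K.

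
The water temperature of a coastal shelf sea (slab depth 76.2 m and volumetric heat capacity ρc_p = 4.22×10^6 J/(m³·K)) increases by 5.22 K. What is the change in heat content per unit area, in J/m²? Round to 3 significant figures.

Areal heat capacity C = ρc_p × D = 4.22×10^6 × 76.2 = 3.22×10^8 J/(m²·K).
ΔQ = C ΔT = 3.22×10^8 × 5.22 = 1.68×10^9 J/m².

1.68×10^9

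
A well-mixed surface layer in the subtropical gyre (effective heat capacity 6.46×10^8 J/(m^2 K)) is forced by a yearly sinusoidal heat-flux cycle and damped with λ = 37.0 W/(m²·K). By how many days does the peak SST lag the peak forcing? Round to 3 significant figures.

Areal heat capacity C = 6.46×10^8 J/(m^2 K) (given).
ω = 2π / 3.15×10^7 s = 1.99×10^-7 s⁻¹.
Phase lag φ = arctan(Cω/λ) = arctan(129/37.0) = 1.29 rad.
Time lag = φ / ω = 1.29 / 1.99×10^-7 = 6.48×10^6 s = 75.0 days.

75.0 days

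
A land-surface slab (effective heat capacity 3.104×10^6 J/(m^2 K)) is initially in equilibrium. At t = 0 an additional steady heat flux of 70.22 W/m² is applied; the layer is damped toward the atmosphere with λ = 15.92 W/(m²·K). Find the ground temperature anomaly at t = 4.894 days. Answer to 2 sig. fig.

3.9 K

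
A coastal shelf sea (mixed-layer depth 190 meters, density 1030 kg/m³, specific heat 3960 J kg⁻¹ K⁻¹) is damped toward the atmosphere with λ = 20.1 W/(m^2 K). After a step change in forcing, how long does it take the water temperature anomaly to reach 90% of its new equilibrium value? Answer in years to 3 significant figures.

Areal heat capacity C = ρ c_p D = 1030 × 3960 × 190 = 7.75×10^8 J/(m^2 K).
τ = C / λ = 7.75×10^8 / 20.1 = 3.86×10^7 s.
Fraction reached: 1 − e^(−t/τ) = 0.90 ⇒ t = −τ ln(1 − 0.90) = τ × 2.30.
t = 8.88×10^7 s = 2.81 years.

2.81 years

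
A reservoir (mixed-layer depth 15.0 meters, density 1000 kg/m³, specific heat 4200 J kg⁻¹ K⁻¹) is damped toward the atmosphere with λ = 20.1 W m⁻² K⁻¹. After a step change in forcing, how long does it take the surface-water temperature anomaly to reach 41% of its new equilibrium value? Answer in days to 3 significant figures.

Areal heat capacity C = ρ c_p D = 1000 × 4200 × 15.0 = 6.30×10^7 J/(m²·K).
τ = C / λ = 6.30×10^7 / 20.1 = 3.13×10^6 s.
Fraction reached: 1 − e^(−t/τ) = 0.41 ⇒ t = −τ ln(1 − 0.41) = τ × 0.528.
t = 1.65×10^6 s = 19.1 days.

19.1 days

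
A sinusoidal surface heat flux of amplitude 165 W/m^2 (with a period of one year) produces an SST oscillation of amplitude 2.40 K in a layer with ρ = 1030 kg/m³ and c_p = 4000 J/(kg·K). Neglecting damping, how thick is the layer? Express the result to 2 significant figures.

84 m

ω = 2π / 3.15×10^7 s = 1.99×10^-7 s⁻¹.
Required C = F₀ / (A ω) = 165 / (2.40 × 1.99×10^-7) = 3.45×10^8 J/(m²·K).
D = C / (ρ c_p) = 3.45×10^8 / (1030 × 4000) = 83.8 m.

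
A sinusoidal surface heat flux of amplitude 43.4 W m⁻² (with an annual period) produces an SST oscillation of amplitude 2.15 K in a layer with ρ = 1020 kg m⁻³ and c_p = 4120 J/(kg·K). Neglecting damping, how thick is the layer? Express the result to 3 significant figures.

ω = 2π / 3.15×10^7 s = 1.99×10^-7 s⁻¹.
Required C = F₀ / (A ω) = 43.4 / (2.15 × 1.99×10^-7) = 1.01×10^8 J/(m²·K).
D = C / (ρ c_p) = 1.01×10^8 / (1020 × 4120) = 24.1 m.

24.1 m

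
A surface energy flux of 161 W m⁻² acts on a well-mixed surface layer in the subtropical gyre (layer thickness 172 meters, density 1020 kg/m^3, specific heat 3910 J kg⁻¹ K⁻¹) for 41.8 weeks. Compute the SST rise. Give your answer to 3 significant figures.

5.93 K

Areal heat capacity C = ρ c_p D = 1020 × 3910 × 172 = 6.86×10^8 J/(m^2 K).
Net heat input Q = F Δt = 161 × (41.8 weeks × 6.048×10^5 s/week) = 4.07×10^9 J/m².
ΔT = Q / C = 4.07×10^9 / 6.86×10^8 = 5.93 K.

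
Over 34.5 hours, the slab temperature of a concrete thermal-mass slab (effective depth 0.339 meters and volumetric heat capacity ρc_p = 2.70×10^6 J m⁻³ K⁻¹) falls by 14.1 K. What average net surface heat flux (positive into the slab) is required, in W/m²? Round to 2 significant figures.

Areal heat capacity C = ρc_p × D = 2.70×10^6 × 0.339 = 9.15×10^5 J/(m²·K).
Required heat per unit area: Q = C ΔT = 9.15×10^5 × -14.1 = -1.29×10^7 J/m².
Flux F = Q / Δt = -1.29×10^7 / 1.24×10^5 s = -104 W/m².

-100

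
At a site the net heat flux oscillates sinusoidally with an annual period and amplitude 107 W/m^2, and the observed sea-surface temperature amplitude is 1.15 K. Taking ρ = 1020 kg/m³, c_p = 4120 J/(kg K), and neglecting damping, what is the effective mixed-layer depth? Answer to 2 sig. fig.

ω = 2π / 3.15×10^7 s = 1.99×10^-7 s⁻¹.
Required C = F₀ / (A ω) = 107 / (1.15 × 1.99×10^-7) = 4.67×10^8 J/(m²·K).
D = C / (ρ c_p) = 4.67×10^8 / (1020 × 4120) = 111 m.

110 m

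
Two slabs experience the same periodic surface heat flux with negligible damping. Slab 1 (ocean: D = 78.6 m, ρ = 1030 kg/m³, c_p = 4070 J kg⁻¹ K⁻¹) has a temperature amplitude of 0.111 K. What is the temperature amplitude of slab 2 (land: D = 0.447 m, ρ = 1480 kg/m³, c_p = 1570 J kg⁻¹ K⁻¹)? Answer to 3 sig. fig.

C_ocean = 3.29×10^8 J/(m²·K); C_land = 1.04×10^6 J/(m²·K).
A ∝ 1/C ⇒ A_land = A_ocean × C_ocean/C_land = 0.111 × 317 = 35.2 K.

35.2 K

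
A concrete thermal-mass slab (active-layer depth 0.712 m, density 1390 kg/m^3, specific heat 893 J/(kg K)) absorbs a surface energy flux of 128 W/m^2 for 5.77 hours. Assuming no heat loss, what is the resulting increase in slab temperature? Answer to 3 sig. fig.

3.01 K

Areal heat capacity C = ρ c_p D = 1390 × 893 × 0.712 = 8.84×10^5 J/(m^2 K).
Net heat input Q = F Δt = 128 × (5.77 hours × 3600 s/hour) = 2.66×10^6 J/m².
ΔT = Q / C = 2.66×10^6 / 8.84×10^5 = 3.01 K.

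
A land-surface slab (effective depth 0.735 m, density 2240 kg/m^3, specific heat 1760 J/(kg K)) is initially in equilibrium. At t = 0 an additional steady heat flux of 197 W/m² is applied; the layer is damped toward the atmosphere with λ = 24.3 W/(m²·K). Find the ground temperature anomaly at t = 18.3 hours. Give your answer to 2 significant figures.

3.4 K

Areal heat capacity C = ρ c_p D = 2240 × 1760 × 0.735 = 2.90×10^6 J/(m^2 K).
τ = C / λ = 2.90×10^6 / 24.3 = 1.19×10^5 s.
Equilibrium anomaly ΔT_eq = F / λ = 197 / 24.3 = 8.11 K.
t = 18.3 hours = 65900 s, so t/τ = 0.552.
ΔT(t) = ΔT_eq (1 − e^(−t/τ)) = 8.11 × (1 − e^−0.552) = 3.44 K.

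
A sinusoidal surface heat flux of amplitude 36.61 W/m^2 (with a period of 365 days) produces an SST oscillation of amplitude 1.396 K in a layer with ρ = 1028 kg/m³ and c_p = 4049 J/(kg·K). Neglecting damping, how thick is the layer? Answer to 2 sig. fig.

32 m

ω = 2π / 3.15×10^7 s = 1.99×10^-7 s⁻¹.
Required C = F₀ / (A ω) = 36.61 / (1.396 × 1.99×10^-7) = 1.32×10^8 J/(m²·K).
D = C / (ρ c_p) = 1.32×10^8 / (1028 × 4049) = 31.6 m.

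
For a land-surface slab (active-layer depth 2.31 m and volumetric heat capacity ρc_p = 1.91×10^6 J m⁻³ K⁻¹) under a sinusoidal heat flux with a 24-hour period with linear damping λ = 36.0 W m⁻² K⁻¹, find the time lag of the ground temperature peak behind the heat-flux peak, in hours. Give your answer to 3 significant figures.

5.57 hours

Areal heat capacity C = ρc_p × D = 1.91×10^6 × 2.31 = 4.41×10^6 J/(m^2 K).
ω = 2π / 86400 s = 7.27×10^-5 s⁻¹.
Phase lag φ = arctan(Cω/λ) = arctan(321/36.0) = 1.46 rad.
Time lag = φ / ω = 1.46 / 7.27×10^-5 = 20100 s = 5.57 hours.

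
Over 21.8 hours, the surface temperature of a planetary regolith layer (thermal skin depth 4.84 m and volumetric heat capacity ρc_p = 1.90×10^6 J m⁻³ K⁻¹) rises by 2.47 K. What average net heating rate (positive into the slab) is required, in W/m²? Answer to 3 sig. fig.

289

Areal heat capacity C = ρc_p × D = 1.90×10^6 × 4.84 = 9.20×10^6 J/(m^2 K).
Required heat per unit area: Q = C ΔT = 9.20×10^6 × 2.47 = 2.27×10^7 J/m².
Flux F = Q / Δt = 2.27×10^7 / 78500 s = 289 W/m².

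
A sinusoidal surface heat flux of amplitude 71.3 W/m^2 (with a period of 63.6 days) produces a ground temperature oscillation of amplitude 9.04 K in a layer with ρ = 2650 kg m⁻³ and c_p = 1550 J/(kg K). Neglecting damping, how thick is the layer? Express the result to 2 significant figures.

1.7 m

ω = 2π / 5.50×10^6 s = 1.14×10^-6 s⁻¹.
Required C = F₀ / (A ω) = 71.3 / (9.04 × 1.14×10^-6) = 6.90×10^6 J/(m²·K).
D = C / (ρ c_p) = 6.90×10^6 / (2650 × 1550) = 1.68 m.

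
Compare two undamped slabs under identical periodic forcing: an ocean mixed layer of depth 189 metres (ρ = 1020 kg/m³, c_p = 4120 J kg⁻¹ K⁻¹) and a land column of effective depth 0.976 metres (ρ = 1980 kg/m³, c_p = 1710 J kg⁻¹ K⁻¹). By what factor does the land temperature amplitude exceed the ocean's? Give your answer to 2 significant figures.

C_ocean = 1020 × 4120 × 189 = 7.94×10^8 J/(m²·K).
C_land = 1980 × 1710 × 0.976 = 3.30×10^6 J/(m²·K).
Undamped amplitude ∝ 1/C, so A_land/A_ocean = C_ocean/C_land = 240.

240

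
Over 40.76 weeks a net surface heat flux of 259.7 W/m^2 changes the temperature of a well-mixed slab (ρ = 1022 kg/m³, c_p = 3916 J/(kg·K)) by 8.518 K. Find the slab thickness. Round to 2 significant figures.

190 m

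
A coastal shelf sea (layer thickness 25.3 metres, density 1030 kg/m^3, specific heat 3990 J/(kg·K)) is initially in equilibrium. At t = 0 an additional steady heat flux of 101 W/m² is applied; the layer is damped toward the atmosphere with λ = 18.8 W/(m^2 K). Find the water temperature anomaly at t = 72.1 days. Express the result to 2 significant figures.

Areal heat capacity C = ρ c_p D = 1030 × 3990 × 25.3 = 1.04×10^8 J/(m^2 K).
τ = C / λ = 1.04×10^8 / 18.8 = 5.53×10^6 s.
Equilibrium anomaly ΔT_eq = F / λ = 101 / 18.8 = 5.37 K.
t = 72.1 days = 6.23×10^6 s, so t/τ = 1.13.
ΔT(t) = ΔT_eq (1 − e^(−t/τ)) = 5.37 × (1 − e^−1.13) = 3.63 K.

3.6 K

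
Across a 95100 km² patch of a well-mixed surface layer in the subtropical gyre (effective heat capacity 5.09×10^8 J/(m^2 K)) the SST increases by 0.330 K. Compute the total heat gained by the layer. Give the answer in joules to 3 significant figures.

1.60×10^19 J

Areal heat capacity C = 5.09×10^8 J/(m^2 K) (given).
Heat per unit area: q = C ΔT = 5.09×10^8 × 0.330 = 1.68×10^8 J/m².
Total heat: Q = q × A = 1.68×10^8 × (95100 × 10⁶ m²) = 1.60×10^19 J.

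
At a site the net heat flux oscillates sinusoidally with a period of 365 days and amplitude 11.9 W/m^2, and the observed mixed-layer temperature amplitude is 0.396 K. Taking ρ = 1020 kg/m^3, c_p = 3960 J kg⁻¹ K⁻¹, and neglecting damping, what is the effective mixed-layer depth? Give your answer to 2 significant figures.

37 m

ω = 2π / 3.15×10^7 s = 1.99×10^-7 s⁻¹.
Required C = F₀ / (A ω) = 11.9 / (0.396 × 1.99×10^-7) = 1.51×10^8 J/(m²·K).
D = C / (ρ c_p) = 1.51×10^8 / (1020 × 3960) = 37.3 m.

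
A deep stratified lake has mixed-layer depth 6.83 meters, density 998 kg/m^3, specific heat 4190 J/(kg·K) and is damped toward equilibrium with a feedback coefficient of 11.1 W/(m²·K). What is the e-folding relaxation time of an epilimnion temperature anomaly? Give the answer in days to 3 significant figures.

29.8 days

Areal heat capacity C = ρ c_p D = 998 × 4190 × 6.83 = 2.86×10^7 J/(m²·K).
Relaxation time τ = C / λ = 2.86×10^7 / 11.1 = 2.57×10^6 s.
In days: 2.57×10^6 s / (86400 s/day) = 29.8 days.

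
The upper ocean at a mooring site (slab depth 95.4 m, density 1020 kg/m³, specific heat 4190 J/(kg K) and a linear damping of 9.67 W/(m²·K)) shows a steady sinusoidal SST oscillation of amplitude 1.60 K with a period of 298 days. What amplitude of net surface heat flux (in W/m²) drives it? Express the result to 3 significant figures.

160

Areal heat capacity C = ρ c_p D = 1020 × 4190 × 95.4 = 4.08×10^8 J/(m²·K).
ω = 2π / 2.57×10^7 s = 2.44×10^-7 s⁻¹.
√((Cω)² + λ²) = √((99.5)² + 9.67²) = 100 W/(m²·K).
F₀ = A × √((Cω)²+λ²) = 1.60 × 100 = 160 W/m².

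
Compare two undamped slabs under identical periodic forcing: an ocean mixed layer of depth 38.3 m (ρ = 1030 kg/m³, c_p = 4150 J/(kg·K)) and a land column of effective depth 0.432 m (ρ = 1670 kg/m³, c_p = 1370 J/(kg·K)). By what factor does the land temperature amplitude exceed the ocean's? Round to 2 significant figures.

C_ocean = 1030 × 4150 × 38.3 = 1.64×10^8 J/(m²·K).
C_land = 1670 × 1370 × 0.432 = 9.88×10^5 J/(m²·K).
Undamped amplitude ∝ 1/C, so A_land/A_ocean = C_ocean/C_land = 166.

170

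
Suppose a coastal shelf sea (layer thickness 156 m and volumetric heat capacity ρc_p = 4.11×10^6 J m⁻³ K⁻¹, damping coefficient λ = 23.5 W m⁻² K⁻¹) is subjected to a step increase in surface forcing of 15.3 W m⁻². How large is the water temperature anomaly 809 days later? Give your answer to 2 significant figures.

Areal heat capacity C = ρc_p × D = 4.11×10^6 × 156 = 6.41×10^8 J/(m^2 K).
τ = C / λ = 6.41×10^8 / 23.5 = 2.73×10^7 s.
Equilibrium anomaly ΔT_eq = F / λ = 15.3 / 23.5 = 0.651 K.
t = 809 days = 6.99×10^7 s, so t/τ = 2.56.
ΔT(t) = ΔT_eq (1 − e^(−t/τ)) = 0.651 × (1 − e^−2.56) = 0.601 K.

0.60 K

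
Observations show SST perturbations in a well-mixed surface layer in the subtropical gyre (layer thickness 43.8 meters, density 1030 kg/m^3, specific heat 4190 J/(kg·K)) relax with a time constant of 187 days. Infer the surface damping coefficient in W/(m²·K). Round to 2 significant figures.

Areal heat capacity C = ρ c_p D = 1030 × 4190 × 43.8 = 1.89×10^8 J m⁻² K⁻¹.
τ = 187 days = 1.62×10^7 s.
λ = C / τ = 1.89×10^8 / 1.62×10^7 = 11.7 W/(m²·K).

12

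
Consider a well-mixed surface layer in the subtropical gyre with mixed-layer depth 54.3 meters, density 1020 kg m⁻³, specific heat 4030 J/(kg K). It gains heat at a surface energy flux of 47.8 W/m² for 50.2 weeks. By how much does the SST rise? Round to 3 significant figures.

Areal heat capacity C = ρ c_p D = 1020 × 4030 × 54.3 = 2.23×10^8 J/(m^2 K).
Net heat input Q = F Δt = 47.8 × (50.2 weeks × 6.048×10^5 s/week) = 1.45×10^9 J/m².
ΔT = Q / C = 1.45×10^9 / 2.23×10^8 = 6.50 K.

6.50 K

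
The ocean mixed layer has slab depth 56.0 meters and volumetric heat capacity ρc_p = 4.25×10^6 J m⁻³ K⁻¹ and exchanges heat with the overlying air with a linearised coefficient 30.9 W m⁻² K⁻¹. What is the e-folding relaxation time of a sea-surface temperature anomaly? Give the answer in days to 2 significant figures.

89 days

Areal heat capacity C = ρc_p × D = 4.25×10^6 × 56.0 = 2.38×10^8 J m⁻² K⁻¹.
Relaxation time τ = C / λ = 2.38×10^8 / 30.9 = 7.70×10^6 s.
In days: 7.70×10^6 s / (86400 s/day) = 89.1 days.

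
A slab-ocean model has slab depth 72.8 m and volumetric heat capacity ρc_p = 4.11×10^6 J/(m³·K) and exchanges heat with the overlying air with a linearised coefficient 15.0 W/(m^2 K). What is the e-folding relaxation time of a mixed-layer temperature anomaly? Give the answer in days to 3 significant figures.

Areal heat capacity C = ρc_p × D = 4.11×10^6 × 72.8 = 2.99×10^8 J m⁻² K⁻¹.
Relaxation time τ = C / λ = 2.99×10^8 / 15.0 = 1.99×10^7 s.
In days: 1.99×10^7 s / (86400 s/day) = 231 days.

231 days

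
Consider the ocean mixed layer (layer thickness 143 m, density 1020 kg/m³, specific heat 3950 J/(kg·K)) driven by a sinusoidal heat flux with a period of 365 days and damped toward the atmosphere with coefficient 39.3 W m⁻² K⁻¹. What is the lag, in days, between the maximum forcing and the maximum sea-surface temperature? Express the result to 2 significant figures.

72 days

Areal heat capacity C = ρ c_p D = 1020 × 3950 × 143 = 5.76×10^8 J/(m^2 K).
ω = 2π / 3.15×10^7 s = 1.99×10^-7 s⁻¹.
Phase lag φ = arctan(Cω/λ) = arctan(115/39.3) = 1.24 rad.
Time lag = φ / ω = 1.24 / 1.99×10^-7 = 6.23×10^6 s = 72.1 days.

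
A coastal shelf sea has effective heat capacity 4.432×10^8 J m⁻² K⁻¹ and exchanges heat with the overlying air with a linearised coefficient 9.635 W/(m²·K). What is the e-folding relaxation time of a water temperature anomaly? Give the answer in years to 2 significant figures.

Areal heat capacity C = 4.432×10^8 J m⁻² K⁻¹ (given).
Relaxation time τ = C / λ = 4.43×10^8 / 9.635 = 4.60×10^7 s.
In years: 4.60×10^7 s / (3.156×10^7 s/year) = 1.46 years.

1.5 years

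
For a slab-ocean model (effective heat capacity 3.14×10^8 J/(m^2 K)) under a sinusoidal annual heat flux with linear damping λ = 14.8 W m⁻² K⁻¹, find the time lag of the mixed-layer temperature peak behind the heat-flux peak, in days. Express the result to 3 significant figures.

Areal heat capacity C = 3.14×10^8 J/(m^2 K) (given).
ω = 2π / 3.15×10^7 s = 1.99×10^-7 s⁻¹.
Phase lag φ = arctan(Cω/λ) = arctan(62.6/14.8) = 1.34 rad.
Time lag = φ / ω = 1.34 / 1.99×10^-7 = 6.72×10^6 s = 77.8 days.

77.8 days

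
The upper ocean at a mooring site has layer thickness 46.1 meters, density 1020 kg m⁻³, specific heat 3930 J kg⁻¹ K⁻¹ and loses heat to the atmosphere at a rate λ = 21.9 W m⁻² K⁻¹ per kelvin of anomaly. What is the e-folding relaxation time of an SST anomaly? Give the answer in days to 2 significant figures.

Areal heat capacity C = ρ c_p D = 1020 × 3930 × 46.1 = 1.85×10^8 J/(m^2 K).
Relaxation time τ = C / λ = 1.85×10^8 / 21.9 = 8.44×10^6 s.
In days: 8.44×10^6 s / (86400 s/day) = 97.7 days.

98 days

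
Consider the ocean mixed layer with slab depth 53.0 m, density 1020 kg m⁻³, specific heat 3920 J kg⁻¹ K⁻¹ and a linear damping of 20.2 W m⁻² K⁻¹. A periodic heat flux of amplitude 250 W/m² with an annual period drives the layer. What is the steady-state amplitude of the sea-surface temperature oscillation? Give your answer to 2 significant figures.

5.3 K

Areal heat capacity C = ρ c_p D = 1020 × 3920 × 53.0 = 2.12×10^8 J/(m²·K).
Angular frequency ω = 2π / T = 2π / 3.15×10^7 s = 1.99×10^-7 s⁻¹.
√((Cω)² + λ²) = √((42.2)² + 20.2²) = 46.8 W/(m²·K).
Amplitude A = F₀ / √((Cω)²+λ²) = 250 / 46.8 = 5.34 K.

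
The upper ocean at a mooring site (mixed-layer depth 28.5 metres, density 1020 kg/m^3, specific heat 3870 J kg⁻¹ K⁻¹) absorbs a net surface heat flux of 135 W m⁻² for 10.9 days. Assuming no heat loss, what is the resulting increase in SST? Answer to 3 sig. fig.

Areal heat capacity C = ρ c_p D = 1020 × 3870 × 28.5 = 1.13×10^8 J/(m²·K).
Net heat input Q = F Δt = 135 × (10.9 days × 86400 s/day) = 1.27×10^8 J/m².
ΔT = Q / C = 1.27×10^8 / 1.13×10^8 = 1.13 K.

1.13 K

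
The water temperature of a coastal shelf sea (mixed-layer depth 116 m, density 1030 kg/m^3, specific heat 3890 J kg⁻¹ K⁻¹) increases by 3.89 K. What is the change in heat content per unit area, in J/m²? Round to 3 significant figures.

1.81×10^9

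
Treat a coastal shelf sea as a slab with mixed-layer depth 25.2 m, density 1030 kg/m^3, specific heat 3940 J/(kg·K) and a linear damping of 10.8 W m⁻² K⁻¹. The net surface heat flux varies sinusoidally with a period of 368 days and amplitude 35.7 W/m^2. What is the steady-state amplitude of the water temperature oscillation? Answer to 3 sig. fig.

1.56 K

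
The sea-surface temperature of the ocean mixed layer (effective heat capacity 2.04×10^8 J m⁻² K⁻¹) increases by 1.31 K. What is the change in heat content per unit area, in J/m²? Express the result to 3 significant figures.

Areal heat capacity C = 2.04×10^8 J m⁻² K⁻¹ (given).
ΔQ = C ΔT = 2.04×10^8 × 1.31 = 2.67×10^8 J/m².

2.67×10^8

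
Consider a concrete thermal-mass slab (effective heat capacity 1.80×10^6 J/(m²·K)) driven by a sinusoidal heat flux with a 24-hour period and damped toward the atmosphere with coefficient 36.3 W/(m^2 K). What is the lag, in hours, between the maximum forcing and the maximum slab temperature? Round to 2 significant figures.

Areal heat capacity C = 1.80×10^6 J/(m²·K) (given).
ω = 2π / 86400 s = 7.27×10^-5 s⁻¹.
Phase lag φ = arctan(Cω/λ) = arctan(131/36.3) = 1.30 rad.
Time lag = φ / ω = 1.30 / 7.27×10^-5 = 17900 s = 4.97 hours.

5.0 hours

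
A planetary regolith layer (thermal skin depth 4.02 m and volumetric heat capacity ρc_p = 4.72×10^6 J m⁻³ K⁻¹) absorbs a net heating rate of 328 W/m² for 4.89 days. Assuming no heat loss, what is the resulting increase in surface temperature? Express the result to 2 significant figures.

Areal heat capacity C = ρc_p × D = 4.72×10^6 × 4.02 = 1.90×10^7 J/(m^2 K).
Net heat input Q = F Δt = 328 × (4.89 days × 86400 s/day) = 1.39×10^8 J/m².
ΔT = Q / C = 1.39×10^8 / 1.90×10^7 = 7.30 K.

7.3 K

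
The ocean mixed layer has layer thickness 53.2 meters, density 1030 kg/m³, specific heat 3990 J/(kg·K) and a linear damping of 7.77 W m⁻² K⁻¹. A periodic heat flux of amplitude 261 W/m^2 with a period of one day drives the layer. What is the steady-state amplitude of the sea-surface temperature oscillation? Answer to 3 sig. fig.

0.0164 K

Areal heat capacity C = ρ c_p D = 1030 × 3990 × 53.2 = 2.19×10^8 J/(m^2 K).
Angular frequency ω = 2π / T = 2π / 86400 s = 7.27×10^-5 s⁻¹.
√((Cω)² + λ²) = √((15900)² + 7.77²) = 15900 W/(m²·K).
Amplitude A = F₀ / √((Cω)²+λ²) = 261 / 15900 = 0.0164 K.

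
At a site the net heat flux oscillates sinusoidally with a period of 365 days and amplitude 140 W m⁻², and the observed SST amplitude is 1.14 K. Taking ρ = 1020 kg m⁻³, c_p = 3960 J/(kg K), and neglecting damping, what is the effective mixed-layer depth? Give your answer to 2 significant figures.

150 m

ω = 2π / 3.15×10^7 s = 1.99×10^-7 s⁻¹.
Required C = F₀ / (A ω) = 140 / (1.14 × 1.99×10^-7) = 6.16×10^8 J/(m²·K).
D = C / (ρ c_p) = 6.16×10^8 / (1020 × 3960) = 153 m.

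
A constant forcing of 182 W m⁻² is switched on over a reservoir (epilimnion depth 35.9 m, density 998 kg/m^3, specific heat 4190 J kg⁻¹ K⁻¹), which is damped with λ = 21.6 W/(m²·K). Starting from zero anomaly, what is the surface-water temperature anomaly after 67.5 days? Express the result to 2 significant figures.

4.8 K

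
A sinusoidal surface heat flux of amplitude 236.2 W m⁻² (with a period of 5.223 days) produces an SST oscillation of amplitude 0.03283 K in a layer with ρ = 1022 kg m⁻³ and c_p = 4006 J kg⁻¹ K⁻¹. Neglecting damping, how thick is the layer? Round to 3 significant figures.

126 m

ω = 2π / 4.51×10^5 s = 1.39×10^-5 s⁻¹.
Required C = F₀ / (A ω) = 236.2 / (0.03283 × 1.39×10^-5) = 5.17×10^8 J/(m²·K).
D = C / (ρ c_p) = 5.17×10^8 / (1022 × 4006) = 126 m.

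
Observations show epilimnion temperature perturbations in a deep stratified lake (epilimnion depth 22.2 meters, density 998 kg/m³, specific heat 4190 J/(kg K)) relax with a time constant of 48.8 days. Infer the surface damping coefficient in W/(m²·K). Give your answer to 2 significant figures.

22

Areal heat capacity C = ρ c_p D = 998 × 4190 × 22.2 = 9.28×10^7 J m⁻² K⁻¹.
τ = 48.8 days = 4.22×10^6 s.
λ = C / τ = 9.28×10^7 / 4.22×10^6 = 22.0 W/(m²·K).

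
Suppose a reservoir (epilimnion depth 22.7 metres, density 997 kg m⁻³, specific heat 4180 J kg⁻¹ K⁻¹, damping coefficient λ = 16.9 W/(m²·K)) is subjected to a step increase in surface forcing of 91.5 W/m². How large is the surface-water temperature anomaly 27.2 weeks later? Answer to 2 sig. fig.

5.1 K

Areal heat capacity C = ρ c_p D = 997 × 4180 × 22.7 = 9.46×10^7 J m⁻² K⁻¹.
τ = C / λ = 9.46×10^7 / 16.9 = 5.60×10^6 s.
Equilibrium anomaly ΔT_eq = F / λ = 91.5 / 16.9 = 5.41 K.
t = 27.2 weeks = 1.65×10^7 s, so t/τ = 2.94.
ΔT(t) = ΔT_eq (1 − e^(−t/τ)) = 5.41 × (1 − e^−2.94) = 5.13 K.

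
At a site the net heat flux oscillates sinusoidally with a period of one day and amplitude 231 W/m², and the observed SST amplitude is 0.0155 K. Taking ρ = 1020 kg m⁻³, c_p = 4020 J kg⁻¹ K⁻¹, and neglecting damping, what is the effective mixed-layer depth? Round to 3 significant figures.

50.0 m

ω = 2π / 86400 s = 7.27×10^-5 s⁻¹.
Required C = F₀ / (A ω) = 231 / (0.0155 × 7.27×10^-5) = 2.05×10^8 J/(m²·K).
D = C / (ρ c_p) = 2.05×10^8 / (1020 × 4020) = 50.0 m.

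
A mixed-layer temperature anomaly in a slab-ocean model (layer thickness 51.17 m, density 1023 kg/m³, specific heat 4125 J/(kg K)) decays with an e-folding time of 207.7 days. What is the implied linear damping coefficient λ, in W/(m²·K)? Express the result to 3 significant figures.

12.0

Areal heat capacity C = ρ c_p D = 1023 × 4125 × 51.17 = 2.16×10^8 J/(m^2 K).
τ = 207.7 days = 1.79×10^7 s.
λ = C / τ = 2.16×10^8 / 1.79×10^7 = 12.0 W/(m²·K).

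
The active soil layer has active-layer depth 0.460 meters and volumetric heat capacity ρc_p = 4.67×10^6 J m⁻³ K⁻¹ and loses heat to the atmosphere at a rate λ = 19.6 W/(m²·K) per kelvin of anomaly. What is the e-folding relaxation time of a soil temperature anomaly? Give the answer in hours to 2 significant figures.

Areal heat capacity C = ρc_p × D = 4.67×10^6 × 0.460 = 2.15×10^6 J m⁻² K⁻¹.
Relaxation time τ = C / λ = 2.15×10^6 / 19.6 = 1.10×10^5 s.
In hours: 1.10×10^5 s / (3600 s/hour) = 30.4 hours.

30 hours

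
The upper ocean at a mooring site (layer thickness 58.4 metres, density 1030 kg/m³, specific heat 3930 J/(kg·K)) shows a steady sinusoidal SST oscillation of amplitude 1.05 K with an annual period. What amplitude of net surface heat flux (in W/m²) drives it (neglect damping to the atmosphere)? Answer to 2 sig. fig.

Areal heat capacity C = ρ c_p D = 1030 × 3930 × 58.4 = 2.36×10^8 J m⁻² K⁻¹.
ω = 2π / 3.15×10^7 s = 1.99×10^-7 s⁻¹.
Cω = 2.36×10^8 × 1.99×10^-7 = 47.1 W/(m²·K).
F₀ = A × Cω = 1.05 × 47.1 = 49.5 W/m².

49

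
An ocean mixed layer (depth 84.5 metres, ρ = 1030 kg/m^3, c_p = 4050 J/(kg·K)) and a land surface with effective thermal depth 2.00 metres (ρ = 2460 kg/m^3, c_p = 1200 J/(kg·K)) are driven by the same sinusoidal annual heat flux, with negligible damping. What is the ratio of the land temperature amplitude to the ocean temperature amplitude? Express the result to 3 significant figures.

59.7

C_ocean = 1030 × 4050 × 84.5 = 3.52×10^8 J/(m²·K).
C_land = 2460 × 1200 × 2.00 = 5.90×10^6 J/(m²·K).
Undamped amplitude ∝ 1/C, so A_land/A_ocean = C_ocean/C_land = 59.7.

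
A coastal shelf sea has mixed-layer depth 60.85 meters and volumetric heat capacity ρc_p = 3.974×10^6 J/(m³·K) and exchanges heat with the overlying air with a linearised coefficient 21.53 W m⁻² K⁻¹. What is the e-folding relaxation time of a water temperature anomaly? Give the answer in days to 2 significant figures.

130 days

Areal heat capacity C = ρc_p × D = 3.974×10^6 × 60.85 = 2.42×10^8 J/(m²·K).
Relaxation time τ = C / λ = 2.42×10^8 / 21.53 = 1.12×10^7 s.
In days: 1.12×10^7 s / (86400 s/day) = 130 days.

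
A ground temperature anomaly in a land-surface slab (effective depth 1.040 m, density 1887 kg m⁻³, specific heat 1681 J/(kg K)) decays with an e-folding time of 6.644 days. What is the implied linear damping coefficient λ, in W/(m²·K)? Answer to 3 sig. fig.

5.75

Areal heat capacity C = ρ c_p D = 1887 × 1681 × 1.040 = 3.30×10^6 J m⁻² K⁻¹.
τ = 6.644 days = 5.74×10^5 s.
λ = C / τ = 3.30×10^6 / 5.74×10^5 = 5.75 W/(m²·K).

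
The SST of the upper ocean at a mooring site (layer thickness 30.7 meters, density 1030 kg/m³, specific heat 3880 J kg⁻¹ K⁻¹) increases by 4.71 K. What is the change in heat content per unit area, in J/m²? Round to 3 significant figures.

Areal heat capacity C = ρ c_p D = 1030 × 3880 × 30.7 = 1.23×10^8 J/(m²·K).
ΔQ = C ΔT = 1.23×10^8 × 4.71 = 5.78×10^8 J/m².

5.78×10^8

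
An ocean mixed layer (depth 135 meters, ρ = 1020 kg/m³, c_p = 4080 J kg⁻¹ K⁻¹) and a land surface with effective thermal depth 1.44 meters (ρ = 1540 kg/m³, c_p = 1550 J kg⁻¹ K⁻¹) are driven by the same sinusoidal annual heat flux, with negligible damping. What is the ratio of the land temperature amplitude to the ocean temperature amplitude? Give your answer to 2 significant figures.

160

C_ocean = 1020 × 4080 × 135 = 5.62×10^8 J/(m²·K).
C_land = 1540 × 1550 × 1.44 = 3.44×10^6 J/(m²·K).
Undamped amplitude ∝ 1/C, so A_land/A_ocean = C_ocean/C_land = 163.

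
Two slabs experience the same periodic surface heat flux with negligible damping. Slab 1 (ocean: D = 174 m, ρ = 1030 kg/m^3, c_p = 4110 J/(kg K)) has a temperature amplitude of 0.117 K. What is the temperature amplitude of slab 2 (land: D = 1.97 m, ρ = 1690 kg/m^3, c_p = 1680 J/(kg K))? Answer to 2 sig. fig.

C_ocean = 7.37×10^8 J/(m²·K); C_land = 5.59×10^6 J/(m²·K).
A ∝ 1/C ⇒ A_land = A_ocean × C_ocean/C_land = 0.117 × 132 = 15.4 K.

15 K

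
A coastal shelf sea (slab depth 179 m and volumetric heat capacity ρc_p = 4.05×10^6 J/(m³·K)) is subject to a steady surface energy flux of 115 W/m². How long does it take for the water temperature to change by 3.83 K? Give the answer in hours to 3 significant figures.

Areal heat capacity C = ρc_p × D = 4.05×10^6 × 179 = 7.25×10^8 J/(m²·K).
Time required: Δt = C ΔT / F = 7.25×10^8 × 3.83 / 115 = 2.41×10^7 s.
In hours: 2.41×10^7 s / (3600 s/hour) = 6710 hours.

6710 hours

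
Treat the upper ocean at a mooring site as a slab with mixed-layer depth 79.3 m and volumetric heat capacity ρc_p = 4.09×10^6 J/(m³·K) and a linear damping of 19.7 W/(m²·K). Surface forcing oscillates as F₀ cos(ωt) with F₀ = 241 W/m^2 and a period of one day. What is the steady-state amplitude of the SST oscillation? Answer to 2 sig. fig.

Areal heat capacity C = ρc_p × D = 4.09×10^6 × 79.3 = 3.24×10^8 J/(m^2 K).
Angular frequency ω = 2π / T = 2π / 86400 s = 7.27×10^-5 s⁻¹.
√((Cω)² + λ²) = √((23600)² + 19.7²) = 23600 W/(m²·K).
Amplitude A = F₀ / √((Cω)²+λ²) = 241 / 23600 = 0.0102 K.

0.010 K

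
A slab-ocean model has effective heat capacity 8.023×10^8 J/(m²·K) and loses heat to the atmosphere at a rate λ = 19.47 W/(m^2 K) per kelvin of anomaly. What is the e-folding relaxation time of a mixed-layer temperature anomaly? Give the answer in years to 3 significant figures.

1.31 years

Areal heat capacity C = 8.023×10^8 J/(m²·K) (given).
Relaxation time τ = C / λ = 8.02×10^8 / 19.47 = 4.12×10^7 s.
In years: 4.12×10^7 s / (3.156×10^7 s/year) = 1.31 years.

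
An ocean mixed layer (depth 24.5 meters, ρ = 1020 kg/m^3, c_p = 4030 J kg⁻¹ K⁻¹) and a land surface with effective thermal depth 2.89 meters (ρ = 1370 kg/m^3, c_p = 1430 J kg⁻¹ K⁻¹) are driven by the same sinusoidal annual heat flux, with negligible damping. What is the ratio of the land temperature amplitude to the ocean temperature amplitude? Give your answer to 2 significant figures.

18

C_ocean = 1020 × 4030 × 24.5 = 1.01×10^8 J/(m²·K).
C_land = 1370 × 1430 × 2.89 = 5.66×10^6 J/(m²·K).
Undamped amplitude ∝ 1/C, so A_land/A_ocean = C_ocean/C_land = 17.8.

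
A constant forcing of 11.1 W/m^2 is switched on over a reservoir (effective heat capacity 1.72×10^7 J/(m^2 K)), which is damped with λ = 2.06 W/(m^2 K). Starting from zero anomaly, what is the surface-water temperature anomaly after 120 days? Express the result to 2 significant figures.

Areal heat capacity C = 1.72×10^7 J/(m^2 K) (given).
τ = C / λ = 1.72×10^7 / 2.06 = 8.35×10^6 s.
Equilibrium anomaly ΔT_eq = F / λ = 11.1 / 2.06 = 5.39 K.
t = 120 days = 1.04×10^7 s, so t/τ = 1.24.
ΔT(t) = ΔT_eq (1 − e^(−t/τ)) = 5.39 × (1 − e^−1.24) = 3.83 K.

3.8 K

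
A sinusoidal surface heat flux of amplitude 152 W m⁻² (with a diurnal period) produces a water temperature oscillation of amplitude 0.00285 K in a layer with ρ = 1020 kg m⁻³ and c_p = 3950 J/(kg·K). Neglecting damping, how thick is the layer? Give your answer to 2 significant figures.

ω = 2π / 86400 s = 7.27×10^-5 s⁻¹.
Required C = F₀ / (A ω) = 152 / (0.00285 × 7.27×10^-5) = 7.33×10^8 J/(m²·K).
D = C / (ρ c_p) = 7.33×10^8 / (1020 × 3950) = 182 m.

180 m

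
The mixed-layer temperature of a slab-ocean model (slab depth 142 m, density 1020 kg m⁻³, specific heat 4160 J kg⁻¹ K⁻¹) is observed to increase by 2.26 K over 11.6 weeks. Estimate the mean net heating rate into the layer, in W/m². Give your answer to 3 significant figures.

Areal heat capacity C = ρ c_p D = 1020 × 4160 × 142 = 6.03×10^8 J/(m^2 K).
Required heat per unit area: Q = C ΔT = 6.03×10^8 × 2.26 = 1.36×10^9 J/m².
Flux F = Q / Δt = 1.36×10^9 / 7.02×10^6 s = 194 W/m².

194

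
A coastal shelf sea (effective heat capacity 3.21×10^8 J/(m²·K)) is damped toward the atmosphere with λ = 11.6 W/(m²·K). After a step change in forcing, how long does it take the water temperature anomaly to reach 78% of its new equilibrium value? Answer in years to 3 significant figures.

1.33 years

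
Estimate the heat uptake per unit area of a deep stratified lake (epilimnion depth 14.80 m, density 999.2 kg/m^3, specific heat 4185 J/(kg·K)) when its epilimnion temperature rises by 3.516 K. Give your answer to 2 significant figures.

Areal heat capacity C = ρ c_p D = 999.2 × 4185 × 14.80 = 6.19×10^7 J m⁻² K⁻¹.
ΔQ = C ΔT = 6.19×10^7 × 3.516 = 2.18×10^8 J/m².

2.2×10^8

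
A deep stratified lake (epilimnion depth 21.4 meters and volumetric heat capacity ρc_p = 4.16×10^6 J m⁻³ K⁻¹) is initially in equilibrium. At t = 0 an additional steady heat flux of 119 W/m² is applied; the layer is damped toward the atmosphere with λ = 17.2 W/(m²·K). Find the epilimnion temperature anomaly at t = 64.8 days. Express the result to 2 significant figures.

Areal heat capacity C = ρc_p × D = 4.16×10^6 × 21.4 = 8.90×10^7 J/(m^2 K).
τ = C / λ = 8.90×10^7 / 17.2 = 5.18×10^6 s.
Equilibrium anomaly ΔT_eq = F / λ = 119 / 17.2 = 6.92 K.
t = 64.8 days = 5.60×10^6 s, so t/τ = 1.08.
ΔT(t) = ΔT_eq (1 − e^(−t/τ)) = 6.92 × (1 − e^−1.08) = 4.57 K.

4.6 K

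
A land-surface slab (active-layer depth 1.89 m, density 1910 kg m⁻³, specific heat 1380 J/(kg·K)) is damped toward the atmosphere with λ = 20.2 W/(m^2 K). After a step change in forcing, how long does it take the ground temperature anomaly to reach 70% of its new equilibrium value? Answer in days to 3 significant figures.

3.44 days

Areal heat capacity C = ρ c_p D = 1910 × 1380 × 1.89 = 4.98×10^6 J/(m²·K).
τ = C / λ = 4.98×10^6 / 20.2 = 2.47×10^5 s.
Fraction reached: 1 − e^(−t/τ) = 0.70 ⇒ t = −τ ln(1 − 0.70) = τ × 1.20.
t = 2.97×10^5 s = 3.44 days.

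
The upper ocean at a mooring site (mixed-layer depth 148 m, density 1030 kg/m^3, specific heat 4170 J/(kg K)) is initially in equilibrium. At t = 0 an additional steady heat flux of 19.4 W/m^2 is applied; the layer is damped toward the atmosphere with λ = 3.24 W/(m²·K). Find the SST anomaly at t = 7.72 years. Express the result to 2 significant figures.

4.3 K

Areal heat capacity C = ρ c_p D = 1030 × 4170 × 148 = 6.36×10^8 J/(m²·K).
τ = C / λ = 6.36×10^8 / 3.24 = 1.96×10^8 s.
Equilibrium anomaly ΔT_eq = F / λ = 19.4 / 3.24 = 5.99 K.
t = 7.72 years = 2.44×10^8 s, so t/τ = 1.24.
ΔT(t) = ΔT_eq (1 − e^(−t/τ)) = 5.99 × (1 − e^−1.24) = 4.26 K.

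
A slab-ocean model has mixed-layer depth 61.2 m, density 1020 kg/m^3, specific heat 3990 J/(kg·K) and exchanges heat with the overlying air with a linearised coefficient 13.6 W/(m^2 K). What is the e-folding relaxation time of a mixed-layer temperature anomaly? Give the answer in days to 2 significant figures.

Areal heat capacity C = ρ c_p D = 1020 × 3990 × 61.2 = 2.49×10^8 J/(m^2 K).
Relaxation time τ = C / λ = 2.49×10^8 / 13.6 = 1.83×10^7 s.
In days: 1.83×10^7 s / (86400 s/day) = 212 days.

210 days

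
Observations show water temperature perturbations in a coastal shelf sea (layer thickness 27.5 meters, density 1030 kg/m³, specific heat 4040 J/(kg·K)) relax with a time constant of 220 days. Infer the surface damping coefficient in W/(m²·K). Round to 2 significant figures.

Areal heat capacity C = ρ c_p D = 1030 × 4040 × 27.5 = 1.14×10^8 J m⁻² K⁻¹.
τ = 220 days = 1.90×10^7 s.
λ = C / τ = 1.14×10^8 / 1.90×10^7 = 6.02 W/(m²·K).

6.0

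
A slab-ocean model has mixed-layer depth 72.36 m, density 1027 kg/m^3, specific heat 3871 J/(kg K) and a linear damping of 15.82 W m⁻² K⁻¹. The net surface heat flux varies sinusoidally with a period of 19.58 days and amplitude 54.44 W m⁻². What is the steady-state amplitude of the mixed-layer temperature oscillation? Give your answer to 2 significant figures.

Areal heat capacity C = ρ c_p D = 1027 × 3871 × 72.36 = 2.88×10^8 J/(m^2 K).
Angular frequency ω = 2π / T = 2π / 1.69×10^6 s = 3.71×10^-6 s⁻¹.
√((Cω)² + λ²) = √((1070)² + 15.82²) = 1070 W/(m²·K).
Amplitude A = F₀ / √((Cω)²+λ²) = 54.44 / 1070 = 0.0509 K.

0.051 K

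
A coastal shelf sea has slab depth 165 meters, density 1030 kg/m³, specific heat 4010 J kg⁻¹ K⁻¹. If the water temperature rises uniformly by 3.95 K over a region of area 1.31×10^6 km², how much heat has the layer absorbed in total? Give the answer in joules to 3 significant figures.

Areal heat capacity C = ρ c_p D = 1030 × 4010 × 165 = 6.81×10^8 J/(m²·K).
Heat per unit area: q = C ΔT = 6.81×10^8 × 3.95 = 2.69×10^9 J/m².
Total heat: Q = q × A = 2.69×10^9 × (1.31×10^6 × 10⁶ m²) = 3.53×10^21 J.

3.53×10^21 J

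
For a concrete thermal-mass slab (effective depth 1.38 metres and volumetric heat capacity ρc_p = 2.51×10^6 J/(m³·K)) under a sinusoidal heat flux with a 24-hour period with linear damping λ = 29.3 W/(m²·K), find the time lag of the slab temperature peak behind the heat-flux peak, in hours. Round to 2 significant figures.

Areal heat capacity C = ρc_p × D = 2.51×10^6 × 1.38 = 3.46×10^6 J/(m^2 K).
ω = 2π / 86400 s = 7.27×10^-5 s⁻¹.
Phase lag φ = arctan(Cω/λ) = arctan(252/29.3) = 1.45 rad.
Time lag = φ / ω = 1.45 / 7.27×10^-5 = 20000 s = 5.56 hours.

5.6 hours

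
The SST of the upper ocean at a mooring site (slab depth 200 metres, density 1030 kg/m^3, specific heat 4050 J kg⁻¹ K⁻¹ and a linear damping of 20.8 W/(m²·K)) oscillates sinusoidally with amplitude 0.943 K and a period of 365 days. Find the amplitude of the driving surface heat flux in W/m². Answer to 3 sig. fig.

158

Areal heat capacity C = ρ c_p D = 1030 × 4050 × 200 = 8.34×10^8 J/(m^2 K).
ω = 2π / 3.15×10^7 s = 1.99×10^-7 s⁻¹.
√((Cω)² + λ²) = √((166)² + 20.8²) = 168 W/(m²·K).
F₀ = A × √((Cω)²+λ²) = 0.943 × 168 = 158 W/m².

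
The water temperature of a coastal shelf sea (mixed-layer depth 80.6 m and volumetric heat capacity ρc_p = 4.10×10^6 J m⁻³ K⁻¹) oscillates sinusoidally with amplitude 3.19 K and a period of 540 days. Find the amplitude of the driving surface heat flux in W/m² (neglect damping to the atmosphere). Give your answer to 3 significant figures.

Areal heat capacity C = ρc_p × D = 4.10×10^6 × 80.6 = 3.30×10^8 J/(m^2 K).
ω = 2π / 4.67×10^7 s = 1.35×10^-7 s⁻¹.
Cω = 3.30×10^8 × 1.35×10^-7 = 44.5 W/(m²·K).
F₀ = A × Cω = 3.19 × 44.5 = 142 W/m².

142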